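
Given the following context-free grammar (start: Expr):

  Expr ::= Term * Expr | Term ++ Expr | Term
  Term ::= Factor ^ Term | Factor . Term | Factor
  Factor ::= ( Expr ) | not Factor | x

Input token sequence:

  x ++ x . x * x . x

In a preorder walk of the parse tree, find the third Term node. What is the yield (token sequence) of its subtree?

[Expr [Term [Factor x]] ++ [Expr [Term [Factor x] . [Term [Factor x]]] * [Expr [Term [Factor x] . [Term [Factor x]]]]]]

x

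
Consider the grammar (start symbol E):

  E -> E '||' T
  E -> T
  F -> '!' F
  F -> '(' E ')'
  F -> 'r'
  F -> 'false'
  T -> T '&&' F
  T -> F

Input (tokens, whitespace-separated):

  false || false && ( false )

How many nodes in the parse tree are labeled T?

[E [E [T [F false]]] || [T [T [F false]] && [F ( [E [T [F false]]] )]]]

4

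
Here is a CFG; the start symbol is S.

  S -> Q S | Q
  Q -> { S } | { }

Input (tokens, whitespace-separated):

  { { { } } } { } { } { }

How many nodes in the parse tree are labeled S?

6

[S [Q { [S [Q { [S [Q { }]] }]] }] [S [Q { }] [S [Q { }] [S [Q { }]]]]]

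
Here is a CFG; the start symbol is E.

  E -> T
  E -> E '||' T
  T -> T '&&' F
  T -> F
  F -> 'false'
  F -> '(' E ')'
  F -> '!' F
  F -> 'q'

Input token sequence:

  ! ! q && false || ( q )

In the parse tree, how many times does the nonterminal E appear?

3

[E [E [T [T [F ! [F ! [F q]]]] && [F false]]] || [T [F ( [E [T [F q]]] )]]]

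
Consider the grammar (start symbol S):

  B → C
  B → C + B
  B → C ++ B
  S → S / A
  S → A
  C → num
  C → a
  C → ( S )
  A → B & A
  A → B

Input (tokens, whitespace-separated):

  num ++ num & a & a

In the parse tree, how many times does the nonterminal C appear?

4

[S [A [B [C num] ++ [B [C num]]] & [A [B [C a]] & [A [B [C a]]]]]]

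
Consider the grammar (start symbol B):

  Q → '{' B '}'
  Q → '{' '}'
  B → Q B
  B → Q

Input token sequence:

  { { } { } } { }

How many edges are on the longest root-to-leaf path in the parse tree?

5

[B [Q { [B [Q { }] [B [Q { }]]] }] [B [Q { }]]]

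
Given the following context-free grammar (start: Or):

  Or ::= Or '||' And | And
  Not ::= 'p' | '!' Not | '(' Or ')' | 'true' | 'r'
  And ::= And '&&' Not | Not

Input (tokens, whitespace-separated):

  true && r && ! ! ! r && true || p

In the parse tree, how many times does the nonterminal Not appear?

8

[Or [Or [And [And [And [And [Not true]] && [Not r]] && [Not ! [Not ! [Not ! [Not r]]]]] && [Not true]]] || [And [Not p]]]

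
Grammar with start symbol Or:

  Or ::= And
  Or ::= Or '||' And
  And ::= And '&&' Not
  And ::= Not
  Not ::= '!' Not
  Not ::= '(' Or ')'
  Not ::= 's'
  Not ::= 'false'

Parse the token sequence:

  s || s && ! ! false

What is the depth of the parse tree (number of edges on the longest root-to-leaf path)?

[Or [Or [And [Not s]]] || [And [And [Not s]] && [Not ! [Not ! [Not false]]]]]

5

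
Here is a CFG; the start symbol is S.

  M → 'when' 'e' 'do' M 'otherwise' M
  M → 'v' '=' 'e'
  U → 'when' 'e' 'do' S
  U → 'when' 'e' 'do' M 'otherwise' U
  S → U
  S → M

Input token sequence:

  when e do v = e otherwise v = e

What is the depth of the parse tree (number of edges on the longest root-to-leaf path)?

3

[S [M when e do [M v = e] otherwise [M v = e]]]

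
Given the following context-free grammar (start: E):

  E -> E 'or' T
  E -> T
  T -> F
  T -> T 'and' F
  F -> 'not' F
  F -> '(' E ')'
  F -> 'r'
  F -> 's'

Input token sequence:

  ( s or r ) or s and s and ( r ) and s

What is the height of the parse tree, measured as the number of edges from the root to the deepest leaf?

8

[E [E [T [F ( [E [E [T [F s]]] or [T [F r]]] )]]] or [T [T [T [T [F s]] and [F s]] and [F ( [E [T [F r]]] )]] and [F s]]]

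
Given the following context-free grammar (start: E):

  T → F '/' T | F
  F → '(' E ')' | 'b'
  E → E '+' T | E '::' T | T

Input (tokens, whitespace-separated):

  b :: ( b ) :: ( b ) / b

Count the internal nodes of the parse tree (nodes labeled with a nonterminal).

17

[E [E [E [T [F b]]] :: [T [F ( [E [T [F b]]] )]]] :: [T [F ( [E [T [F b]]] )] / [T [F b]]]]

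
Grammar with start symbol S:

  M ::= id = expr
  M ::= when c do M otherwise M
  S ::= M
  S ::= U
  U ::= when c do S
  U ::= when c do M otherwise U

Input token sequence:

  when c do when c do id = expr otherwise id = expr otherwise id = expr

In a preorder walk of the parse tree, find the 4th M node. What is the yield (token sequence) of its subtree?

[S [M when c do [M when c do [M id = expr] otherwise [M id = expr]] otherwise [M id = expr]]]

id = expr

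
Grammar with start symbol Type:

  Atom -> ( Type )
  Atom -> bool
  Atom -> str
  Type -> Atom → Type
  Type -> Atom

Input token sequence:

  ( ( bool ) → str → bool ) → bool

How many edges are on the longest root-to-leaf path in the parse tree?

6

[Type [Atom ( [Type [Atom ( [Type [Atom bool]] )] → [Type [Atom str] → [Type [Atom bool]]]] )] → [Type [Atom bool]]]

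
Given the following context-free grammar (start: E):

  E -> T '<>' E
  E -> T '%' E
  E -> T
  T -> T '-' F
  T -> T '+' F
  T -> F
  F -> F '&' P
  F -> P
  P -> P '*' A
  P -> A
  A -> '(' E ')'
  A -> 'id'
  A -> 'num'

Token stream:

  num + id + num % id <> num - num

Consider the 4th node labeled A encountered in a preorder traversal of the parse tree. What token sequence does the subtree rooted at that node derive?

id

[E [T [T [T [F [P [A num]]]] + [F [P [A id]]]] + [F [P [A num]]]] % [E [T [F [P [A id]]]] <> [E [T [T [F [P [A num]]]] - [F [P [A num]]]]]]]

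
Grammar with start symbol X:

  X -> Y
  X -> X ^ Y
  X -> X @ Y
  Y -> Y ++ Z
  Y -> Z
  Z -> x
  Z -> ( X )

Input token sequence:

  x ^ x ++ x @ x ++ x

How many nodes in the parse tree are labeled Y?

[X [X [X [Y [Z x]]] ^ [Y [Y [Z x]] ++ [Z x]]] @ [Y [Y [Z x]] ++ [Z x]]]

5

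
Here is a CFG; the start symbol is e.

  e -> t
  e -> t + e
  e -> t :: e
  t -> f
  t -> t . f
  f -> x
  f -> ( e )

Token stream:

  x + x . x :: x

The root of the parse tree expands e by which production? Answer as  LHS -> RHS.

[e [t [f x]] + [e [t [t [f x]] . [f x]] :: [e [t [f x]]]]]

e -> t + e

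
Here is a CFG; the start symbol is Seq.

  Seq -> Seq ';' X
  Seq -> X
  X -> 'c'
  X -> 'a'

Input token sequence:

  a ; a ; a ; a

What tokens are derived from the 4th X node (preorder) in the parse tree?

a

[Seq [Seq [Seq [Seq [X a]] ; [X a]] ; [X a]] ; [X a]]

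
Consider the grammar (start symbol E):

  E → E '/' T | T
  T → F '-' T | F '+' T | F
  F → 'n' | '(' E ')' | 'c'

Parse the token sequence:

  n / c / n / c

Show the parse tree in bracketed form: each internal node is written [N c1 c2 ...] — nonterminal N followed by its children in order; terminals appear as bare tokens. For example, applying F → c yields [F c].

E
E / T
E / T / T
E / T / T / T
T / T / T / T
F / T / T / T
n / T / T / T
n / F / T / T
n / c / T / T
n / c / F / T
n / c / n / T
n / c / n / F
n / c / n / c

[E [E [E [E [T [F n]]] / [T [F c]]] / [T [F n]]] / [T [F c]]]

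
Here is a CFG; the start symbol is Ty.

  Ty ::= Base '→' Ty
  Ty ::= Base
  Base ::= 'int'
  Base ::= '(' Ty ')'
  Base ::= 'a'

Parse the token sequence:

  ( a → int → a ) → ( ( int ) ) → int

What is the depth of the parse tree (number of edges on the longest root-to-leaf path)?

7

[Ty [Base ( [Ty [Base a] → [Ty [Base int] → [Ty [Base a]]]] )] → [Ty [Base ( [Ty [Base ( [Ty [Base int]] )]] )] → [Ty [Base int]]]]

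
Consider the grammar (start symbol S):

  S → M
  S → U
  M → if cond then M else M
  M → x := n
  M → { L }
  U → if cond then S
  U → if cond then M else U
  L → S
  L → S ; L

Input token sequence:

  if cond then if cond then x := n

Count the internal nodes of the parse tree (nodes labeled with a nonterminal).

[S [U if cond then [S [U if cond then [S [M x := n]]]]]]

6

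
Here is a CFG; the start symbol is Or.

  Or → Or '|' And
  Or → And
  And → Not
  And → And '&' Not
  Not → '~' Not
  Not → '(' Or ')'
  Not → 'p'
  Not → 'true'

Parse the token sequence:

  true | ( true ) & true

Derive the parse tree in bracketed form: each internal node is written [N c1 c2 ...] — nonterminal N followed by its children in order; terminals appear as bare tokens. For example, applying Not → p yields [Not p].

Or
Or | And
And | And
Not | And
true | And
true | And & Not
true | Not & Not
true | ( Or ) & Not
true | ( And ) & Not
true | ( Not ) & Not
true | ( true ) & Not
true | ( true ) & true

[Or [Or [And [Not true]]] | [And [And [Not ( [Or [And [Not true]]] )]] & [Not true]]]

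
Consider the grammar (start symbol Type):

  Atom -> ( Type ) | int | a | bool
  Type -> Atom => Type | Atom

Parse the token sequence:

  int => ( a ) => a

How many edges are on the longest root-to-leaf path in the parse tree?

[Type [Atom int] => [Type [Atom ( [Type [Atom a]] )] => [Type [Atom a]]]]

5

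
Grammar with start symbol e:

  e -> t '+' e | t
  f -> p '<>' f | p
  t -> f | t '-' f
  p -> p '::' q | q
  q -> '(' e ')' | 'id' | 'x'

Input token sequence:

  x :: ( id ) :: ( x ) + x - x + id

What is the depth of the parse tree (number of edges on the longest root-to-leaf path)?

[e [t [f [p [p [p [q x]] :: [q ( [e [t [f [p [q id]]]]] )]] :: [q ( [e [t [f [p [q x]]]]] )]]]] + [e [t [t [f [p [q x]]]] - [f [p [q x]]]] + [e [t [f [p [q id]]]]]]]

11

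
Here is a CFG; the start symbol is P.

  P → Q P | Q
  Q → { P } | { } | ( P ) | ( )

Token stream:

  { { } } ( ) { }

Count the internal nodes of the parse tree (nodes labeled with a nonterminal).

8

[P [Q { [P [Q { }]] }] [P [Q ( )] [P [Q { }]]]]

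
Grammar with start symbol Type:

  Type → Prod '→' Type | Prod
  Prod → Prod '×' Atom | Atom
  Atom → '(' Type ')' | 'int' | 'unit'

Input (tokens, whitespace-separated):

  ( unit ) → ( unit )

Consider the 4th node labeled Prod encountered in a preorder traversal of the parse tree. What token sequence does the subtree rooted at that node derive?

[Type [Prod [Atom ( [Type [Prod [Atom unit]]] )]] → [Type [Prod [Atom ( [Type [Prod [Atom unit]]] )]]]]

unit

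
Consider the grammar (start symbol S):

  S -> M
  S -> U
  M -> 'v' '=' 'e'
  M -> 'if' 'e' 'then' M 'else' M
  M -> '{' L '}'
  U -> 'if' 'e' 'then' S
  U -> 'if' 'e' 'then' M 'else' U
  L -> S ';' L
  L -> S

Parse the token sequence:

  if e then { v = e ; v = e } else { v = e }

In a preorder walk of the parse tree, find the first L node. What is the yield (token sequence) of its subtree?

v = e ; v = e

[S [M if e then [M { [L [S [M v = e]] ; [L [S [M v = e]]]] }] else [M { [L [S [M v = e]]] }]]]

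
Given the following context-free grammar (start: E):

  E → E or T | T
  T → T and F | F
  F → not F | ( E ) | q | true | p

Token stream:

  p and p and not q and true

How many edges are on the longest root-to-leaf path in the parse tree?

6

[E [T [T [T [T [F p]] and [F p]] and [F not [F q]]] and [F true]]]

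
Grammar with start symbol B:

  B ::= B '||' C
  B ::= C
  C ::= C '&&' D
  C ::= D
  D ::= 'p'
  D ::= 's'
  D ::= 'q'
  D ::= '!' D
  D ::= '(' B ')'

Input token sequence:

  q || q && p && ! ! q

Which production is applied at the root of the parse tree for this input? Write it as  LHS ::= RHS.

B ::= B '||' C

[B [B [C [D q]]] || [C [C [C [D q]] && [D p]] && [D ! [D ! [D q]]]]]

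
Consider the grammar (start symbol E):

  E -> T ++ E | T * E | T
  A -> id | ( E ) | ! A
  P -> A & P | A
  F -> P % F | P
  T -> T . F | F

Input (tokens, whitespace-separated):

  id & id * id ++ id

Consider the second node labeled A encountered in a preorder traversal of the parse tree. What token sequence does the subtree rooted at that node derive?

id

[E [T [F [P [A id] & [P [A id]]]]] * [E [T [F [P [A id]]]] ++ [E [T [F [P [A id]]]]]]]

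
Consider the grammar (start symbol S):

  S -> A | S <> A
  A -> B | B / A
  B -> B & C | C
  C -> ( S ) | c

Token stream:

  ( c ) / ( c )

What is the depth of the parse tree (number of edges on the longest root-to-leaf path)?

[S [A [B [C ( [S [A [B [C c]]]] )]] / [A [B [C ( [S [A [B [C c]]]] )]]]]]

9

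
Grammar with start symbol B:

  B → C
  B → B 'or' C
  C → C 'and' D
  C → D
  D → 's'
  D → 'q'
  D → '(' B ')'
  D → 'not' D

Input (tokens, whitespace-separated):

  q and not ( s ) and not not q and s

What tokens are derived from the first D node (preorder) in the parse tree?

q

[B [C [C [C [C [D q]] and [D not [D ( [B [C [D s]]] )]]] and [D not [D not [D q]]]] and [D s]]]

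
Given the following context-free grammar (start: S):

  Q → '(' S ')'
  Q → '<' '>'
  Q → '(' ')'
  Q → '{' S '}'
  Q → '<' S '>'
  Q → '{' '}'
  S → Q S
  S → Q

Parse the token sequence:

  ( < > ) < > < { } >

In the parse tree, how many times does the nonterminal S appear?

5

[S [Q ( [S [Q < >]] )] [S [Q < >] [S [Q < [S [Q { }]] >]]]]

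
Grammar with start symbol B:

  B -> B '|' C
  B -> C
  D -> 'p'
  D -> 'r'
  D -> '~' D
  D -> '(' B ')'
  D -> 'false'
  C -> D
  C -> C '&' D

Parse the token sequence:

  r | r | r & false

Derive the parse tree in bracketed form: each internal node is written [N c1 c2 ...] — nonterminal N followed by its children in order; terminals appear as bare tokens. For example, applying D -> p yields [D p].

B
B | C
B | C | C
C | C | C
D | C | C
r | C | C
r | D | C
r | r | C
r | r | C & D
r | r | D & D
r | r | r & D
r | r | r & false

[B [B [B [C [D r]]] | [C [D r]]] | [C [C [D r]] & [D false]]]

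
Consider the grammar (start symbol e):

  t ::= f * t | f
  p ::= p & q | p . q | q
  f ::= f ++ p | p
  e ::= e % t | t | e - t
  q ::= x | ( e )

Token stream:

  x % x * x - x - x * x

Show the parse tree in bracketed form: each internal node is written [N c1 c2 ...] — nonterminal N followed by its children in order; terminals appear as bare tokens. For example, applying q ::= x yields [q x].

[e [e [e [e [t [f [p [q x]]]]] % [t [f [p [q x]]] * [t [f [p [q x]]]]]] - [t [f [p [q x]]]]] - [t [f [p [q x]]] * [t [f [p [q x]]]]]]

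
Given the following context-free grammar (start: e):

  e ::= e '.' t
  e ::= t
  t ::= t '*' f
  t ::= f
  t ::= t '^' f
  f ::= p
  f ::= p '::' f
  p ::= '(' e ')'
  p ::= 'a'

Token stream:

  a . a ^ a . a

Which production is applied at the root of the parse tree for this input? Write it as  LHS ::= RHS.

[e [e [e [t [f [p a]]]] . [t [t [f [p a]]] ^ [f [p a]]]] . [t [f [p a]]]]

e ::= e '.' t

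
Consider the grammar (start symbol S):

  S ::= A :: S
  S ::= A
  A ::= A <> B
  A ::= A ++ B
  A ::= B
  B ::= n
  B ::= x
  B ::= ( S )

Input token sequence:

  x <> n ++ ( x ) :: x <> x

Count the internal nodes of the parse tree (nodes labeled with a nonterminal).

15

[S [A [A [A [B x]] <> [B n]] ++ [B ( [S [A [B x]]] )]] :: [S [A [A [B x]] <> [B x]]]]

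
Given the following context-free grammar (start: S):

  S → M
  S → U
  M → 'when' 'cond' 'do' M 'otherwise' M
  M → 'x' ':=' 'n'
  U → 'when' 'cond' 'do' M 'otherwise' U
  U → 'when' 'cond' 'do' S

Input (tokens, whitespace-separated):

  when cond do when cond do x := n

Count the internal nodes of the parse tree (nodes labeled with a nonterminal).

[S [U when cond do [S [U when cond do [S [M x := n]]]]]]

6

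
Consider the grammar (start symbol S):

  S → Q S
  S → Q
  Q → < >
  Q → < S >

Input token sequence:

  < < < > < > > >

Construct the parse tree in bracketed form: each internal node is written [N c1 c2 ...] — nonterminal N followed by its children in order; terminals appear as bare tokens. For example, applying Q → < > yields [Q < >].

[S [Q < [S [Q < [S [Q < >] [S [Q < >]]] >]] >]]

S
Q
< S >
< Q >
< < S > >
< < Q S > >
< < < > S > >
< < < > Q > >
< < < > < > > >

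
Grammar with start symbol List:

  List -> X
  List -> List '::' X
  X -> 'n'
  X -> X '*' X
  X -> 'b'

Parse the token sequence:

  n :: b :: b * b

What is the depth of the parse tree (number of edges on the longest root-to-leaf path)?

4

[List [List [List [X n]] :: [X b]] :: [X [X b] * [X b]]]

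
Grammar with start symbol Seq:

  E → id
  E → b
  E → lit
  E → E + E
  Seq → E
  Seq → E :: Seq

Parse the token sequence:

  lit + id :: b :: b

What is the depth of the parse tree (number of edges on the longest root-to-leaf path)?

[Seq [E [E lit] + [E id]] :: [Seq [E b] :: [Seq [E b]]]]

4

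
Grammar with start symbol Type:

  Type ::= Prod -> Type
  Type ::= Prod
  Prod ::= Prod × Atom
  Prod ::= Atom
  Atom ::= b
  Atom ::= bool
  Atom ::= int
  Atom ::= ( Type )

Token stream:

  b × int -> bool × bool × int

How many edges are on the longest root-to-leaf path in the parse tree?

6

[Type [Prod [Prod [Atom b]] × [Atom int]] -> [Type [Prod [Prod [Prod [Atom bool]] × [Atom bool]] × [Atom int]]]]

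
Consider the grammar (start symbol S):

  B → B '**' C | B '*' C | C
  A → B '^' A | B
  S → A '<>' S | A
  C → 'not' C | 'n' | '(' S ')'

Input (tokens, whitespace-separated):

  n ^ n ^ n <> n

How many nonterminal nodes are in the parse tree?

14

[S [A [B [C n]] ^ [A [B [C n]] ^ [A [B [C n]]]]] <> [S [A [B [C n]]]]]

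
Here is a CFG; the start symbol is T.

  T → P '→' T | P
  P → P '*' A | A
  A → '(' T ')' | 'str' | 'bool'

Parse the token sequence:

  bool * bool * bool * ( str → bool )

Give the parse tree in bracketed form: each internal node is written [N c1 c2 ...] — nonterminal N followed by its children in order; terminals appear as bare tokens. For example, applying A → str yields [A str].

[T [P [P [P [P [A bool]] * [A bool]] * [A bool]] * [A ( [T [P [A str]] → [T [P [A bool]]]] )]]]

T
P
P * A
P * A * A
P * A * A * A
A * A * A * A
bool * A * A * A
bool * bool * A * A
bool * bool * bool * A
bool * bool * bool * ( T )
bool * bool * bool * ( P → T )
bool * bool * bool * ( A → T )
bool * bool * bool * ( str → T )
bool * bool * bool * ( str → P )
bool * bool * bool * ( str → A )
bool * bool * bool * ( str → bool )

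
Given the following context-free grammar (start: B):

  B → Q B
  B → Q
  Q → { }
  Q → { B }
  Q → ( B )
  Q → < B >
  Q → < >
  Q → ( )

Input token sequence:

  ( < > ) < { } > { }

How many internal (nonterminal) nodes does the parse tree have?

[B [Q ( [B [Q < >]] )] [B [Q < [B [Q { }]] >] [B [Q { }]]]]

10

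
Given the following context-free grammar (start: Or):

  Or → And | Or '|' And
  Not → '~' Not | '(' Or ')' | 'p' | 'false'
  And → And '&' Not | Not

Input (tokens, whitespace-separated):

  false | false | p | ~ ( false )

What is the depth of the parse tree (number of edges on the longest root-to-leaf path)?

7

[Or [Or [Or [Or [And [Not false]]] | [And [Not false]]] | [And [Not p]]] | [And [Not ~ [Not ( [Or [And [Not false]]] )]]]]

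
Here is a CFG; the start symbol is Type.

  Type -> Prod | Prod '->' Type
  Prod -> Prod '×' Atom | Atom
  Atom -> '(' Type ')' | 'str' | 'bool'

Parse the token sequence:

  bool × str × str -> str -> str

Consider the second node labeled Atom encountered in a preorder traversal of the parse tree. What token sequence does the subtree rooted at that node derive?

[Type [Prod [Prod [Prod [Atom bool]] × [Atom str]] × [Atom str]] -> [Type [Prod [Atom str]] -> [Type [Prod [Atom str]]]]]

str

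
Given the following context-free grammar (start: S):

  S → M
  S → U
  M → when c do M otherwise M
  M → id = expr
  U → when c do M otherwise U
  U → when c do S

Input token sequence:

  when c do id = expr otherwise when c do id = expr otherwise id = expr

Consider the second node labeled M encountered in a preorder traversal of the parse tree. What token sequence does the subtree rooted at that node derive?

[S [M when c do [M id = expr] otherwise [M when c do [M id = expr] otherwise [M id = expr]]]]

id = expr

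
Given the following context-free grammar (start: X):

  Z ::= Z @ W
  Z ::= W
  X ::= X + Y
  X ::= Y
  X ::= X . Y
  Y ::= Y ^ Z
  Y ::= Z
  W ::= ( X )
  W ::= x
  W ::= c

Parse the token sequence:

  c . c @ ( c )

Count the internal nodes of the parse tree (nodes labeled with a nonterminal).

[X [X [Y [Z [W c]]]] . [Y [Z [Z [W c]] @ [W ( [X [Y [Z [W c]]]] )]]]]

14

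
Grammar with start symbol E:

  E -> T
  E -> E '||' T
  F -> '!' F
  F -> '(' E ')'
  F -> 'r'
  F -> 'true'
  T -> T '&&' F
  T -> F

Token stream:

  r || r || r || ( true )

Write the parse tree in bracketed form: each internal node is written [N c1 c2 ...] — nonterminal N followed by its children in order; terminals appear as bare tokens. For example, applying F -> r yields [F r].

E
E || T
E || T || T
E || T || T || T
T || T || T || T
F || T || T || T
r || T || T || T
r || F || T || T
r || r || T || T
r || r || F || T
r || r || r || T
r || r || r || F
r || r || r || ( E )
r || r || r || ( T )
r || r || r || ( F )
r || r || r || ( true )

[E [E [E [E [T [F r]]] || [T [F r]]] || [T [F r]]] || [T [F ( [E [T [F true]]] )]]]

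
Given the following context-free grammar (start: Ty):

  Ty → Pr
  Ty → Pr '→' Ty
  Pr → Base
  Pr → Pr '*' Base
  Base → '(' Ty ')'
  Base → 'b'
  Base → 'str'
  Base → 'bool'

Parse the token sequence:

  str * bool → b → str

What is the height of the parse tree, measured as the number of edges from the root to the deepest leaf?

[Ty [Pr [Pr [Base str]] * [Base bool]] → [Ty [Pr [Base b]] → [Ty [Pr [Base str]]]]]

5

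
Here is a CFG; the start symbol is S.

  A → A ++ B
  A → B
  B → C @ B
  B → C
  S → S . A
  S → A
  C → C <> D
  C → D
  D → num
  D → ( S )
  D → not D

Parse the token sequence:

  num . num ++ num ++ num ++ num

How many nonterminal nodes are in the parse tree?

[S [S [A [B [C [D num]]]]] . [A [A [A [A [B [C [D num]]]] ++ [B [C [D num]]]] ++ [B [C [D num]]]] ++ [B [C [D num]]]]]

22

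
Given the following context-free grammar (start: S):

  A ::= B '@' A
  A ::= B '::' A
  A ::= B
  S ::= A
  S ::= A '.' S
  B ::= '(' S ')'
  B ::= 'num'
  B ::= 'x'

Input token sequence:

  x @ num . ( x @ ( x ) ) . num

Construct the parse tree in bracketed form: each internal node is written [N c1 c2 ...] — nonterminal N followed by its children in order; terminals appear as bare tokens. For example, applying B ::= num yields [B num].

[S [A [B x] @ [A [B num]]] . [S [A [B ( [S [A [B x] @ [A [B ( [S [A [B x]]] )]]]] )]] . [S [A [B num]]]]]

S
A . S
B @ A . S
x @ A . S
x @ B . S
x @ num . S
x @ num . A . S
x @ num . B . S
x @ num . ( S ) . S
x @ num . ( A ) . S
x @ num . ( B @ A ) . S
x @ num . ( x @ A ) . S
x @ num . ( x @ B ) . S
x @ num . ( x @ ( S ) ) . S
x @ num . ( x @ ( A ) ) . S
x @ num . ( x @ ( B ) ) . S
x @ num . ( x @ ( x ) ) . S
x @ num . ( x @ ( x ) ) . A
x @ num . ( x @ ( x ) ) . B
x @ num . ( x @ ( x ) ) . num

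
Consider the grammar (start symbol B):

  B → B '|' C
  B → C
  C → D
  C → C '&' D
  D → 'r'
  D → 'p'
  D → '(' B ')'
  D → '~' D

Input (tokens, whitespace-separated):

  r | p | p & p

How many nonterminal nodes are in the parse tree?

11

[B [B [B [C [D r]]] | [C [D p]]] | [C [C [D p]] & [D p]]]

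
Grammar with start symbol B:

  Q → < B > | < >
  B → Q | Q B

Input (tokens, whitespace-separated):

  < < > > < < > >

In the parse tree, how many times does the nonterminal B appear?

[B [Q < [B [Q < >]] >] [B [Q < [B [Q < >]] >]]]

4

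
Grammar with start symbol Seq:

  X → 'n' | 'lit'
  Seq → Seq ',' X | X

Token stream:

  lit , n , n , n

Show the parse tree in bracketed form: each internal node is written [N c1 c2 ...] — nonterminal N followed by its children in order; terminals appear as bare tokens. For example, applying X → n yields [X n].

[Seq [Seq [Seq [Seq [X lit]] , [X n]] , [X n]] , [X n]]

Seq
Seq , X
Seq , X , X
Seq , X , X , X
X , X , X , X
lit , X , X , X
lit , n , X , X
lit , n , n , X
lit , n , n , n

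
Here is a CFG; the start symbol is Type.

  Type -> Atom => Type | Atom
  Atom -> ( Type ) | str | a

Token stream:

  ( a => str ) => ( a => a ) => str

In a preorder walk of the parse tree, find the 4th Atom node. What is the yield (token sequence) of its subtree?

( a => a )

[Type [Atom ( [Type [Atom a] => [Type [Atom str]]] )] => [Type [Atom ( [Type [Atom a] => [Type [Atom a]]] )] => [Type [Atom str]]]]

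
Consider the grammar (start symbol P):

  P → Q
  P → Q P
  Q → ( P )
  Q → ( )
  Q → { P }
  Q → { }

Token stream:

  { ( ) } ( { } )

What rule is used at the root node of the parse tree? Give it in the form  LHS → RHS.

[P [Q { [P [Q ( )]] }] [P [Q ( [P [Q { }]] )]]]

P → Q P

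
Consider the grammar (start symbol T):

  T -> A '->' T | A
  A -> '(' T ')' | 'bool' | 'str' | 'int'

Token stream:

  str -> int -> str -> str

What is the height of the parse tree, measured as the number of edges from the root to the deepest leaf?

5

[T [A str] -> [T [A int] -> [T [A str] -> [T [A str]]]]]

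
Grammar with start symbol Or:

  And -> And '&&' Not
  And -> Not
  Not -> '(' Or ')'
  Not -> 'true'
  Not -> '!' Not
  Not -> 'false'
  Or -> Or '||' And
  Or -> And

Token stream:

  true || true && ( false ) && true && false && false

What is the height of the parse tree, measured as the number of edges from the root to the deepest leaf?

9

[Or [Or [And [Not true]]] || [And [And [And [And [And [Not true]] && [Not ( [Or [And [Not false]]] )]] && [Not true]] && [Not false]] && [Not false]]]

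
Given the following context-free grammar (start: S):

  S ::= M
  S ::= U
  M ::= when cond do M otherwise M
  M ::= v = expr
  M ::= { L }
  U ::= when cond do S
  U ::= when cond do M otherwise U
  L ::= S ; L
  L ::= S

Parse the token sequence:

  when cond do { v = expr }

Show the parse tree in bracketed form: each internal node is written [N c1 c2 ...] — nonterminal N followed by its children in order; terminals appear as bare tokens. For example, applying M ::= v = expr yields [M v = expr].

S
U
when cond do S
when cond do M
when cond do { L }
when cond do { S }
when cond do { M }
when cond do { v = expr }

[S [U when cond do [S [M { [L [S [M v = expr]]] }]]]]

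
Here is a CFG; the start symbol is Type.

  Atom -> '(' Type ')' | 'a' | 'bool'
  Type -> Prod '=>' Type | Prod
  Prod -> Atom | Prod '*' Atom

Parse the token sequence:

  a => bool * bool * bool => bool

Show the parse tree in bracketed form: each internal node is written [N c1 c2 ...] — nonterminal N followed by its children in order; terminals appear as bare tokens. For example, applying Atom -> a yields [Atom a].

[Type [Prod [Atom a]] => [Type [Prod [Prod [Prod [Atom bool]] * [Atom bool]] * [Atom bool]] => [Type [Prod [Atom bool]]]]]

Type
Prod => Type
Atom => Type
a => Type
a => Prod => Type
a => Prod * Atom => Type
a => Prod * Atom * Atom => Type
a => Atom * Atom * Atom => Type
a => bool * Atom * Atom => Type
a => bool * bool * Atom => Type
a => bool * bool * bool => Type
a => bool * bool * bool => Prod
a => bool * bool * bool => Atom
a => bool * bool * bool => bool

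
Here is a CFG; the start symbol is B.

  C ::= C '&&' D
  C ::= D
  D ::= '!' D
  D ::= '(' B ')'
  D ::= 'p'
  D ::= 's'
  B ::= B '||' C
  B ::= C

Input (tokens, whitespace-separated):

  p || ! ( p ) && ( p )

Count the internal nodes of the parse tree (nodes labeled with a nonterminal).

15

[B [B [C [D p]]] || [C [C [D ! [D ( [B [C [D p]]] )]]] && [D ( [B [C [D p]]] )]]]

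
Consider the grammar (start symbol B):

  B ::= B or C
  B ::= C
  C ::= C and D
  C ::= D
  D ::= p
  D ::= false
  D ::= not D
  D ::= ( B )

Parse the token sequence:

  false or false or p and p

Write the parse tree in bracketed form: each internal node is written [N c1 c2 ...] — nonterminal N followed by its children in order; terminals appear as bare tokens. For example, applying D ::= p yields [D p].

B
B or C
B or C or C
C or C or C
D or C or C
false or C or C
false or D or C
false or false or C
false or false or C and D
false or false or D and D
false or false or p and D
false or false or p and p

[B [B [B [C [D false]]] or [C [D false]]] or [C [C [D p]] and [D p]]]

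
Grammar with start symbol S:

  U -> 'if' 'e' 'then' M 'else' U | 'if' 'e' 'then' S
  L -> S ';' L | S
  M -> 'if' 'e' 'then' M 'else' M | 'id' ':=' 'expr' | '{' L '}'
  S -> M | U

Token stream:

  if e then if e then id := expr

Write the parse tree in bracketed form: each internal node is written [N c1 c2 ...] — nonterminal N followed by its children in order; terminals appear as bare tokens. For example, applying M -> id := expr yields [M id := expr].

S
U
if e then S
if e then U
if e then if e then S
if e then if e then M
if e then if e then id := expr

[S [U if e then [S [U if e then [S [M id := expr]]]]]]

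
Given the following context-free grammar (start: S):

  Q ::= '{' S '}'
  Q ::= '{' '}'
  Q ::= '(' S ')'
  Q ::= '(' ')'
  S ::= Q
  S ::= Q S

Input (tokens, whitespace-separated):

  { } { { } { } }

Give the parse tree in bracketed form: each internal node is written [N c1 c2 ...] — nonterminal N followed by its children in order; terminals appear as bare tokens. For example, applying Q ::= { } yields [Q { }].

S
Q S
{ } S
{ } Q
{ } { S }
{ } { Q S }
{ } { { } S }
{ } { { } Q }
{ } { { } { } }

[S [Q { }] [S [Q { [S [Q { }] [S [Q { }]]] }]]]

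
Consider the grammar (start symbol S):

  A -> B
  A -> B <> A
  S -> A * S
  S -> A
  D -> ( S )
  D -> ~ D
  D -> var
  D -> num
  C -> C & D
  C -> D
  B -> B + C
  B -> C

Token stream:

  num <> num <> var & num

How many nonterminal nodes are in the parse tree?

[S [A [B [C [D num]]] <> [A [B [C [D num]]] <> [A [B [C [C [D var]] & [D num]]]]]]]

15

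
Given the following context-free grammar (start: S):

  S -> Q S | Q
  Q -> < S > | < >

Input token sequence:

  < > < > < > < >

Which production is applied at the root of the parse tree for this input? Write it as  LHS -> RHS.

[S [Q < >] [S [Q < >] [S [Q < >] [S [Q < >]]]]]

S -> Q S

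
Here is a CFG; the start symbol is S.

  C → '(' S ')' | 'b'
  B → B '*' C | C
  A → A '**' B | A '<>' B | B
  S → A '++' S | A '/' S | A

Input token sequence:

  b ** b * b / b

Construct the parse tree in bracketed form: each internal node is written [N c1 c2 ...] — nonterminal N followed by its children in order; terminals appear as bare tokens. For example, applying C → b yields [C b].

[S [A [A [B [C b]]] ** [B [B [C b]] * [C b]]] / [S [A [B [C b]]]]]

S
A / S
A ** B / S
B ** B / S
C ** B / S
b ** B / S
b ** B * C / S
b ** C * C / S
b ** b * C / S
b ** b * b / S
b ** b * b / A
b ** b * b / B
b ** b * b / C
b ** b * b / b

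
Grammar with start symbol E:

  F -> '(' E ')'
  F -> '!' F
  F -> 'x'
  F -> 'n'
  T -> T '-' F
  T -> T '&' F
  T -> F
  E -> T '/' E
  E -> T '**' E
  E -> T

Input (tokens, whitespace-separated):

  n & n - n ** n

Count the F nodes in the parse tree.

[E [T [T [T [F n]] & [F n]] - [F n]] ** [E [T [F n]]]]

4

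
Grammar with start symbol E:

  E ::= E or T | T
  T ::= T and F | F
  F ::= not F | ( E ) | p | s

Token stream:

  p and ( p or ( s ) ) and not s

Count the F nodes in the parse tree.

7

[E [T [T [T [F p]] and [F ( [E [E [T [F p]]] or [T [F ( [E [T [F s]]] )]]] )]] and [F not [F s]]]]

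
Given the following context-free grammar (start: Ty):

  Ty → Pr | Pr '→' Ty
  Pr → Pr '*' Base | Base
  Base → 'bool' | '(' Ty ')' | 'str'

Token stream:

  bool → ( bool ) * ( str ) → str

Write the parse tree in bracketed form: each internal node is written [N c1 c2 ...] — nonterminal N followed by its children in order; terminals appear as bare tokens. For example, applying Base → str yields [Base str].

Ty
Pr → Ty
Base → Ty
bool → Ty
bool → Pr → Ty
bool → Pr * Base → Ty
bool → Base * Base → Ty
bool → ( Ty ) * Base → Ty
bool → ( Pr ) * Base → Ty
bool → ( Base ) * Base → Ty
bool → ( bool ) * Base → Ty
bool → ( bool ) * ( Ty ) → Ty
bool → ( bool ) * ( Pr ) → Ty
bool → ( bool ) * ( Base ) → Ty
bool → ( bool ) * ( str ) → Ty
bool → ( bool ) * ( str ) → Pr
bool → ( bool ) * ( str ) → Base
bool → ( bool ) * ( str ) → str

[Ty [Pr [Base bool]] → [Ty [Pr [Pr [Base ( [Ty [Pr [Base bool]]] )]] * [Base ( [Ty [Pr [Base str]]] )]] → [Ty [Pr [Base str]]]]]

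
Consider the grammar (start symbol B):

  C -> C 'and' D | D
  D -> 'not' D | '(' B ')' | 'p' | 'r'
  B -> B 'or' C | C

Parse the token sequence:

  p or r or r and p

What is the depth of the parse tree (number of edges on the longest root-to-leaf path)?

[B [B [B [C [D p]]] or [C [D r]]] or [C [C [D r]] and [D p]]]

5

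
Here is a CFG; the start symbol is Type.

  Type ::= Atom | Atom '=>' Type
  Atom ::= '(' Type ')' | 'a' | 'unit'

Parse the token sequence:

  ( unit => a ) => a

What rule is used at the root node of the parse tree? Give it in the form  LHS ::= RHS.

[Type [Atom ( [Type [Atom unit] => [Type [Atom a]]] )] => [Type [Atom a]]]

Type ::= Atom '=>' Type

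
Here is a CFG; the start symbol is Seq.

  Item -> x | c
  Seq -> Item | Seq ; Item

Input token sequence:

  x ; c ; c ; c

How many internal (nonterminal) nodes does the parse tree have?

8

[Seq [Seq [Seq [Seq [Item x]] ; [Item c]] ; [Item c]] ; [Item c]]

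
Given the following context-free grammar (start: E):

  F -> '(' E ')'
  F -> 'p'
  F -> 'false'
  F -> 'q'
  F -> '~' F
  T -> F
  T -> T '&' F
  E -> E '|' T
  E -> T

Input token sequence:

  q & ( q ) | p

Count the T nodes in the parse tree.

[E [E [T [T [F q]] & [F ( [E [T [F q]]] )]]] | [T [F p]]]

4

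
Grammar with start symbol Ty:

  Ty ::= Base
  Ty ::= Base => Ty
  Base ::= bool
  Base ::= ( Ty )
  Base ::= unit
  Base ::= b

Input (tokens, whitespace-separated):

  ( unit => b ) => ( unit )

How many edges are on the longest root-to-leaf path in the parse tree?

[Ty [Base ( [Ty [Base unit] => [Ty [Base b]]] )] => [Ty [Base ( [Ty [Base unit]] )]]]

5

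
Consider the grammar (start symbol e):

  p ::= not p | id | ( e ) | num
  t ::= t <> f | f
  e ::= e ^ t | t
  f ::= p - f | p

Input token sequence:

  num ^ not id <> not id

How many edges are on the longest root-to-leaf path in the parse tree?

6

[e [e [t [f [p num]]]] ^ [t [t [f [p not [p id]]]] <> [f [p not [p id]]]]]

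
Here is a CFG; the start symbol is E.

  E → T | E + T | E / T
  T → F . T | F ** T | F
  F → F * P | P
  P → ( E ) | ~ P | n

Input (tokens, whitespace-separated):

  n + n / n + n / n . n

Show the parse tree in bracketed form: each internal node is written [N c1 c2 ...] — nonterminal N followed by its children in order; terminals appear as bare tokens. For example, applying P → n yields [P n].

E
E / T
E + T / T
E / T + T / T
E + T / T + T / T
T + T / T + T / T
F + T / T + T / T
P + T / T + T / T
n + T / T + T / T
n + F / T + T / T
n + P / T + T / T
n + n / T + T / T
n + n / F + T / T
n + n / P + T / T
n + n / n + T / T
n + n / n + F / T
n + n / n + P / T
n + n / n + n / T
n + n / n + n / F . T
n + n / n + n / P . T
n + n / n + n / n . T
n + n / n + n / n . F
n + n / n + n / n . P
n + n / n + n / n . n

[E [E [E [E [E [T [F [P n]]]] + [T [F [P n]]]] / [T [F [P n]]]] + [T [F [P n]]]] / [T [F [P n]] . [T [F [P n]]]]]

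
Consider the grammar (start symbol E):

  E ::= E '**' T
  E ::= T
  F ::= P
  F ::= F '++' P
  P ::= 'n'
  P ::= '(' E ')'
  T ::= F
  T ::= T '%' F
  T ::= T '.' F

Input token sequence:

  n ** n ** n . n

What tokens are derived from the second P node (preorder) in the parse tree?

[E [E [E [T [F [P n]]]] ** [T [F [P n]]]] ** [T [T [F [P n]]] . [F [P n]]]]

n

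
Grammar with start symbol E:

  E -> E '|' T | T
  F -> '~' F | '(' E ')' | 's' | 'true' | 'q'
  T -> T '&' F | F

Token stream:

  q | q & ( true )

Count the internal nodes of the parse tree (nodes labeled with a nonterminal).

[E [E [T [F q]]] | [T [T [F q]] & [F ( [E [T [F true]]] )]]]

11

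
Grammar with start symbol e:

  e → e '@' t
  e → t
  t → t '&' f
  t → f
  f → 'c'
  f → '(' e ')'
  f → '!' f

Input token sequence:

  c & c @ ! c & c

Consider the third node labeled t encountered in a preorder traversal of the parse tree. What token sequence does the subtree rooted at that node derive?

[e [e [t [t [f c]] & [f c]]] @ [t [t [f ! [f c]]] & [f c]]]

! c & c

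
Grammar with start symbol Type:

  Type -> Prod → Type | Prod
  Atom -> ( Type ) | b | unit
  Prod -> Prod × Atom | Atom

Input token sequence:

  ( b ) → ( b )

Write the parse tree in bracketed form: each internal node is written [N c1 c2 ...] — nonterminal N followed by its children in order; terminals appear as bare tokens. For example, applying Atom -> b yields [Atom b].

[Type [Prod [Atom ( [Type [Prod [Atom b]]] )]] → [Type [Prod [Atom ( [Type [Prod [Atom b]]] )]]]]

Type
Prod → Type
Atom → Type
( Type ) → Type
( Prod ) → Type
( Atom ) → Type
( b ) → Type
( b ) → Prod
( b ) → Atom
( b ) → ( Type )
( b ) → ( Prod )
( b ) → ( Atom )
( b ) → ( b )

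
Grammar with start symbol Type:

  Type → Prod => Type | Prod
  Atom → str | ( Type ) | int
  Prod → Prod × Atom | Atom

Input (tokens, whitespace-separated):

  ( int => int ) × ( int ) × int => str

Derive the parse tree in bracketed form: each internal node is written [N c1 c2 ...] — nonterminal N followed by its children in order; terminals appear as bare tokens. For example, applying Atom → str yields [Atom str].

Type
Prod => Type
Prod × Atom => Type
Prod × Atom × Atom => Type
Atom × Atom × Atom => Type
( Type ) × Atom × Atom => Type
( Prod => Type ) × Atom × Atom => Type
( Atom => Type ) × Atom × Atom => Type
( int => Type ) × Atom × Atom => Type
( int => Prod ) × Atom × Atom => Type
( int => Atom ) × Atom × Atom => Type
( int => int ) × Atom × Atom => Type
( int => int ) × ( Type ) × Atom => Type
( int => int ) × ( Prod ) × Atom => Type
( int => int ) × ( Atom ) × Atom => Type
( int => int ) × ( int ) × Atom => Type
( int => int ) × ( int ) × int => Type
( int => int ) × ( int ) × int => Prod
( int => int ) × ( int ) × int => Atom
( int => int ) × ( int ) × int => str

[Type [Prod [Prod [Prod [Atom ( [Type [Prod [Atom int]] => [Type [Prod [Atom int]]]] )]] × [Atom ( [Type [Prod [Atom int]]] )]] × [Atom int]] => [Type [Prod [Atom str]]]]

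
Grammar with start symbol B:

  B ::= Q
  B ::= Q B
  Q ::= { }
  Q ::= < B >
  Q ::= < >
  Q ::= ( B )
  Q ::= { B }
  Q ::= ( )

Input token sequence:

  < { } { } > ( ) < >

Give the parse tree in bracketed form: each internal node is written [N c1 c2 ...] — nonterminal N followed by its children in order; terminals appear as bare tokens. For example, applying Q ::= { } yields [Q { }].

[B [Q < [B [Q { }] [B [Q { }]]] >] [B [Q ( )] [B [Q < >]]]]

B
Q B
< B > B
< Q B > B
< { } B > B
< { } Q > B
< { } { } > B
< { } { } > Q B
< { } { } > ( ) B
< { } { } > ( ) Q
< { } { } > ( ) < >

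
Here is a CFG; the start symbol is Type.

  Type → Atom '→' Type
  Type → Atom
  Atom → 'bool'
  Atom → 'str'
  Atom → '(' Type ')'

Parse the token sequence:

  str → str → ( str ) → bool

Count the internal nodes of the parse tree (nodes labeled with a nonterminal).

[Type [Atom str] → [Type [Atom str] → [Type [Atom ( [Type [Atom str]] )] → [Type [Atom bool]]]]]

10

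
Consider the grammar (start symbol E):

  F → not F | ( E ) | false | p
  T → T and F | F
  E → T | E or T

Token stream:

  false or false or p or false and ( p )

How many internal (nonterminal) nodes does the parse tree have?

[E [E [E [E [T [F false]]] or [T [F false]]] or [T [F p]]] or [T [T [F false]] and [F ( [E [T [F p]]] )]]]

17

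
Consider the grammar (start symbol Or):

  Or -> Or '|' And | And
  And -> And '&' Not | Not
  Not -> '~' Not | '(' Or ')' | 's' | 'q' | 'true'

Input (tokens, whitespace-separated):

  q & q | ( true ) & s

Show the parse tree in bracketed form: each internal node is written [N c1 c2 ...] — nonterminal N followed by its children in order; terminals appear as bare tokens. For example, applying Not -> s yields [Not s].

Or
Or | And
And | And
And & Not | And
Not & Not | And
q & Not | And
q & q | And
q & q | And & Not
q & q | Not & Not
q & q | ( Or ) & Not
q & q | ( And ) & Not
q & q | ( Not ) & Not
q & q | ( true ) & Not
q & q | ( true ) & s

[Or [Or [And [And [Not q]] & [Not q]]] | [And [And [Not ( [Or [And [Not true]]] )]] & [Not s]]]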